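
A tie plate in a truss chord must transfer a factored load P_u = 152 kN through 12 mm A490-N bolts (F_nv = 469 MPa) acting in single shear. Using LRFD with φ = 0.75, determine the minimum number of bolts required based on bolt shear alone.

4 bolts

A_b = π·12²/4 = 113.1 mm².
Per-bolt design strength φR_n = 0.75 × 469 × 113.1 × 1 / 1000 = 39.78 kN.
n ≥ 152 / 39.78 = 3.821 → use 4 bolts.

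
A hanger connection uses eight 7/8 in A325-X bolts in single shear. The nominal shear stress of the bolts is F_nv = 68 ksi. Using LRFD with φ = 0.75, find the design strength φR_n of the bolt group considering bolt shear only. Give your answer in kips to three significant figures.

A_b = π × 0.875² / 4 = 0.6013 in².
R_n = F_nv · A_b · n · n_s = 68 × 0.6013 × 8 × 1 = 327.1 kips.
Design strength φR_n = 0.75 × 327.1 = 245 kips.

245 kips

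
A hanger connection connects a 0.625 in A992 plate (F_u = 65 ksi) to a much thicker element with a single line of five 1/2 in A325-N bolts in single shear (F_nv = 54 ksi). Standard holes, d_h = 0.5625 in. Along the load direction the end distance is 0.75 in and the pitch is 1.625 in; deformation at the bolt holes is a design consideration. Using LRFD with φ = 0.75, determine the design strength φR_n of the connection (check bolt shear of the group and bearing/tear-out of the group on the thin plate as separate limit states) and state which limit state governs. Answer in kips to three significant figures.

Bolt shear: A_b = π·0.5²/4 = 0.1963 in²; R_n = 54 × 0.1963 × 5 × 1 = 53.01 kips → 0.75 × 53.01 = 39.8 kips.
Bearing (1.2 l_c t F_u ≤ 2.4 d t F_u): upper limit = 2.4·0.5·0.625·65 = 48.75 kips.
  Edge l_c = 0.75 − 0.5625/2 = 0.4688 → r_n = 22.85 kips; interior l_c = 1.625 − 0.5625 = 1.062 → r_n = 48.75 kips.
  R_n,bearing = 1·22.85 + 4·48.75 = 217.9 kips → 0.75 × 217.9 = 163 kips.
Bolt shear governs: 39.8 kips.

39.8 kips (bolt shear governs)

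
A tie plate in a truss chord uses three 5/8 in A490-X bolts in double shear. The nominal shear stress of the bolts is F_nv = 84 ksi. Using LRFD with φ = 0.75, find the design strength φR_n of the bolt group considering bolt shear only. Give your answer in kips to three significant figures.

116 kips

A_b = π × 0.625² / 4 = 0.3068 in².
R_n = F_nv · A_b · n · n_s = 84 × 0.3068 × 3 × 2 = 154.6 kips.
Design strength φR_n = 0.75 × 154.6 = 116 kips.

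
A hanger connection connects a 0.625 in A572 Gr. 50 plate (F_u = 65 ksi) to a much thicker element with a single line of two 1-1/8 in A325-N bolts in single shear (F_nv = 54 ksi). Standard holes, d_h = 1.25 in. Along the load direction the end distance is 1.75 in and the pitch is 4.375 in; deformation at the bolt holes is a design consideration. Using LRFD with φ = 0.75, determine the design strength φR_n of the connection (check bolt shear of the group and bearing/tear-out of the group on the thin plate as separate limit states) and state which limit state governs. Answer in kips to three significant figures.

Bolt shear: A_b = π·1.125²/4 = 0.994 in²; R_n = 54 × 0.994 × 2 × 1 = 107.4 kips → 0.75 × 107.4 = 80.5 kips.
Bearing (1.2 l_c t F_u ≤ 2.4 d t F_u): upper limit = 2.4·1.125·0.625·65 = 109.7 kips.
  Edge l_c = 1.75 − 1.25/2 = 1.125 → r_n = 54.84 kips; interior l_c = 4.375 − 1.25 = 3.125 → r_n = 109.7 kips.
  R_n,bearing = 1·54.84 + 1·109.7 = 164.5 kips → 0.75 × 164.5 = 123 kips.
Bolt shear governs: 80.5 kips.

80.5 kips (bolt shear governs)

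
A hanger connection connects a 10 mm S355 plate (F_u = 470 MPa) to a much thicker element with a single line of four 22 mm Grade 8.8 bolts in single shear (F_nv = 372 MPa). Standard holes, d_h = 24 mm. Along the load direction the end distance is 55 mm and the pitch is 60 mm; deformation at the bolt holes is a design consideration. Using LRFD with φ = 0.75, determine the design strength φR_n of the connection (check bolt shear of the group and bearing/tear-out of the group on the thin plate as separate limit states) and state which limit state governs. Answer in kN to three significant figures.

Bolt shear: A_b = π·22²/4 = 380.1 mm²; R_n = 372 × 380.1 × 4 × 1 / 1000 = 565.6 kN → 0.75 × 565.6 = 424 kN.
Bearing (1.2 l_c t F_u ≤ 2.4 d t F_u): upper limit = 2.4·22·10·470 / 1000 = 248.2 kN.
  Edge l_c = 55 − 24/2 = 43 → r_n = 242.5 kN; interior l_c = 60 − 24 = 36 → r_n = 203 kN.
  R_n,bearing = 1·242.5 + 3·203 = 851.6 kN → 0.75 × 851.6 = 639 kN.
Bolt shear governs: 424 kN.

424 kN (bolt shear governs)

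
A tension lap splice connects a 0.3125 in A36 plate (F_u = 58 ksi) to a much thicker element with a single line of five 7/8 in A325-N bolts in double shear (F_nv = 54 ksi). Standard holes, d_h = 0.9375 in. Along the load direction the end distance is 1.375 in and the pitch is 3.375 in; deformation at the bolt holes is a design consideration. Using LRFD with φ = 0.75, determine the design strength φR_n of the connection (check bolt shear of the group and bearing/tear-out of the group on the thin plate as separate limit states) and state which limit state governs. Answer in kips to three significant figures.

129 kips (bearing governs)

Bolt shear: A_b = π·0.875²/4 = 0.6013 in²; R_n = 54 × 0.6013 × 5 × 2 = 324.7 kips → 0.75 × 324.7 = 244 kips.
Bearing (1.2 l_c t F_u ≤ 2.4 d t F_u): upper limit = 2.4·0.875·0.3125·58 = 38.06 kips.
  Edge l_c = 1.375 − 0.9375/2 = 0.9062 → r_n = 19.71 kips; interior l_c = 3.375 − 0.9375 = 2.438 → r_n = 38.06 kips.
  R_n,bearing = 1·19.71 + 4·38.06 = 172 kips → 0.75 × 172 = 129 kips.
Bearing governs: 129 kips.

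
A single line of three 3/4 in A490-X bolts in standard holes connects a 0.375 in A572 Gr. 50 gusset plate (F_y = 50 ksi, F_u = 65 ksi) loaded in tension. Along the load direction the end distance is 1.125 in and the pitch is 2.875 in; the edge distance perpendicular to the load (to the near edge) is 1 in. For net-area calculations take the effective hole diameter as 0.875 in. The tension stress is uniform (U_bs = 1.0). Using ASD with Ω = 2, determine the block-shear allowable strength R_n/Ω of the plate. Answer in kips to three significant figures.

Shear plane L_v = 1.125 + 2·2.875 = 6.875 in; A_gv = 6.875 × 0.375 = 2.578 in².
A_nv = (6.875 − 2.5·0.875) × 0.375 = 1.758 in².
A_nt = (1 − 0.5·0.875) × 0.375 = 0.2109 in².
0.6 F_u A_nv = 68.55 kips; 0.6 F_y A_gv = 77.34 kips → shear rupture governs the shear term.
R_n = 68.55 + 1.0 × 65 × 0.2109 = 82.27 kips.
Allowable strength R_n/Ω = 82.27 / 2 = 41.1 kips.

41.1 kips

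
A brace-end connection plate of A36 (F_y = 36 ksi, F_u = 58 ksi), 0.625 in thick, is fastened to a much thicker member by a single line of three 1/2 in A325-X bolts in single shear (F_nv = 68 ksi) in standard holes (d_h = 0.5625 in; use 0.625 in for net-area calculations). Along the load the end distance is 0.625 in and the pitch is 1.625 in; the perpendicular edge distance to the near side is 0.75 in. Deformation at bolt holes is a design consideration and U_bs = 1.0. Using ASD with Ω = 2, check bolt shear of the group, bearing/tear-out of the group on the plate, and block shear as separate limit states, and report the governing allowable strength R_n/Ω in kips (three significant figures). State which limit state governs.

20 kips (bolt shear governs)

Bolt shear: A_b = π·0.5²/4 = 0.1963 in²; R_n = 68 × 0.1963 × 3 × 1 = 40.06 kips → 40.06 / 2 = 20 kips.
Bearing: edge l_c = 0.3438, r_n = 14.95 kips; interior l_c = 1.062, r_n = 43.5 kips; R_n = 14.95 + 2·43.5 = 102 kips → 51 kips.
Block shear: A_gv = 2.422, A_nv = 1.445, A_nt = 0.2734 in²; R_n = min(0.6F_uA_nv, 0.6F_yA_gv) + U_bs·F_u·A_nt = 66.16 kips → 33.1 kips.
Bolt shear governs: 20 kips.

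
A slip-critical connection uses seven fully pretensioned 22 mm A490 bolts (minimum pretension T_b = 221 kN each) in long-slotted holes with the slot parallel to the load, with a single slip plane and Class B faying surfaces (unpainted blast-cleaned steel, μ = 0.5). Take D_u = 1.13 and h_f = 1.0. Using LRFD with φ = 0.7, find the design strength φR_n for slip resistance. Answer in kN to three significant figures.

612 kN

R_n = μ · D_u · h_f · T_b · n_s · n_b = 0.5 × 1.13 × 1.0 × 221 × 1 × 7 = 874.1 kN.
Design strength φR_n = 0.7 × 874.1 = 612 kN.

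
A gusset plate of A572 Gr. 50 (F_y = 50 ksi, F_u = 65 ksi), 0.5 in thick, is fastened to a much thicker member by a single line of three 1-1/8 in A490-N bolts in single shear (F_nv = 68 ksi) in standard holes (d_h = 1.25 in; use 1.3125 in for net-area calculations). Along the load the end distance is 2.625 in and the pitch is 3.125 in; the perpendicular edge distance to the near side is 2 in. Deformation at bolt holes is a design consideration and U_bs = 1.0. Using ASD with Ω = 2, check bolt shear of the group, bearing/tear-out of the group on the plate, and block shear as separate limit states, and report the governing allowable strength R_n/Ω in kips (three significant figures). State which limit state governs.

76.4 kips (block shear governs)

Bolt shear: A_b = π·1.125²/4 = 0.994 in²; R_n = 68 × 0.994 × 3 × 1 = 202.8 kips → 202.8 / 2 = 101 kips.
Bearing: edge l_c = 2, r_n = 78 kips; interior l_c = 1.875, r_n = 73.12 kips; R_n = 78 + 2·73.12 = 224.2 kips → 112 kips.
Block shear: A_gv = 4.438, A_nv = 2.797, A_nt = 0.6719 in²; R_n = min(0.6F_uA_nv, 0.6F_yA_gv) + U_bs·F_u·A_nt = 152.8 kips → 76.4 kips.
Block shear governs: 76.4 kips.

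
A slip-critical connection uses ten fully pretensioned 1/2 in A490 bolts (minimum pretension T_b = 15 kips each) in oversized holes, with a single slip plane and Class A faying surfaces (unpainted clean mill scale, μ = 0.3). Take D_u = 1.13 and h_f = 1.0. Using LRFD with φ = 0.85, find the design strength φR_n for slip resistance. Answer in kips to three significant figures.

43.2 kips

R_n = μ · D_u · h_f · T_b · n_s · n_b = 0.3 × 1.13 × 1.0 × 15 × 1 × 10 = 50.85 kips.
Design strength φR_n = 0.85 × 50.85 = 43.2 kips.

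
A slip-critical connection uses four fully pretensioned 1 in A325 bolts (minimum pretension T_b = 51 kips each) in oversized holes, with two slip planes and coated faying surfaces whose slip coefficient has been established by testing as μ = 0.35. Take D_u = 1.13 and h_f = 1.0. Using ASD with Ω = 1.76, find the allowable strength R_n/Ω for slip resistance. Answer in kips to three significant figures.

91.7 kips

R_n = μ · D_u · h_f · T_b · n_s · n_b = 0.35 × 1.13 × 1.0 × 51 × 2 × 4 = 161.4 kips.
Allowable strength R_n/Ω = 161.4 / 1.76 = 91.7 kips.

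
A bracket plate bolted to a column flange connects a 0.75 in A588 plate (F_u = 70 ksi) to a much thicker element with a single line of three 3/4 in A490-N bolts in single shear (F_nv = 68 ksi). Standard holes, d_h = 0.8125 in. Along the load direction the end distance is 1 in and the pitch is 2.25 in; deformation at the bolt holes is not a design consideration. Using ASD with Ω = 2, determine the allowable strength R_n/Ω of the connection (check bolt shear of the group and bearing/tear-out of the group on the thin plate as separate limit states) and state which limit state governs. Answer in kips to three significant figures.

45.1 kips (bolt shear governs)

Bolt shear: A_b = π·0.75²/4 = 0.4418 in²; R_n = 68 × 0.4418 × 3 × 1 = 90.12 kips → 90.12 / 2 = 45.1 kips.
Bearing (1.5 l_c t F_u ≤ 3.0 d t F_u): upper limit = 3.0·0.75·0.75·70 = 118.1 kips.
  Edge l_c = 1 − 0.8125/2 = 0.5938 → r_n = 46.76 kips; interior l_c = 2.25 − 0.8125 = 1.438 → r_n = 113.2 kips.
  R_n,bearing = 1·46.76 + 2·113.2 = 273.2 kips → 273.2 / 2 = 137 kips.
Bolt shear governs: 45.1 kips.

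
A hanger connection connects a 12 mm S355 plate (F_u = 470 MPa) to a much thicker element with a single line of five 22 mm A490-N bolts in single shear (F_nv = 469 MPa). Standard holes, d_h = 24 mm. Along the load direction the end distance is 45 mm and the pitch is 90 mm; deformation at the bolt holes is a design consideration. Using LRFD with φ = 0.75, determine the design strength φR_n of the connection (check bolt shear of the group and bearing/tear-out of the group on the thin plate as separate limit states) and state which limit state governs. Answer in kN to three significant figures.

669 kN (bolt shear governs)

Bolt shear: A_b = π·22²/4 = 380.1 mm²; R_n = 469 × 380.1 × 5 × 1 / 1000 = 891.4 kN → 0.75 × 891.4 = 669 kN.
Bearing (1.2 l_c t F_u ≤ 2.4 d t F_u): upper limit = 2.4·22·12·470 / 1000 = 297.8 kN.
  Edge l_c = 45 − 24/2 = 33 → r_n = 223.3 kN; interior l_c = 90 − 24 = 66 → r_n = 297.8 kN.
  R_n,bearing = 1·223.3 + 4·297.8 = 1415 kN → 0.75 × 1415 = 1060 kN.
Bolt shear governs: 669 kN.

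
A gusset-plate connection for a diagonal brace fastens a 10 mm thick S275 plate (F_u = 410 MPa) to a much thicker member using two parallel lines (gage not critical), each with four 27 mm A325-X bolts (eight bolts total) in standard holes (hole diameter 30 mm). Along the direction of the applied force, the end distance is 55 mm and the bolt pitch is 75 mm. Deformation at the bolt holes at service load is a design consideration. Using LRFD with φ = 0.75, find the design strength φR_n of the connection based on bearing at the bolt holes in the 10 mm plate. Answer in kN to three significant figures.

1290 kN

Per bolt r_n = 1.2 l_c t F_u ≤ 2.4 d t F_u; upper limit = 2.4 × 27 × 10 × 410 / 1000 = 265.7 kN.
Edge bolt: l_c = 55 − 30/2 = 40 mm → 1.2 × 40 × 10 × 410 / 1000 = 196.8 → r_n = 196.8 kN.
Interior bolts: l_c = 75 − 30 = 45 mm → 1.2 × 45 × 10 × 410 / 1000 = 221.4 → r_n = 221.4 kN.
R_n = 2 × 196.8 + 6 × 221.4 = 1722 kN.
Design strength φR_n = 0.75 × 1722 = 1290 kN.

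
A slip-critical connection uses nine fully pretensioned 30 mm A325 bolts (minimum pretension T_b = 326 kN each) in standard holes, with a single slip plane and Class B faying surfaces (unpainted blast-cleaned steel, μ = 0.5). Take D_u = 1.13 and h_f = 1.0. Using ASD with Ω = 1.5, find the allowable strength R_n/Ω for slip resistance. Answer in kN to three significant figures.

1110 kN

R_n = μ · D_u · h_f · T_b · n_s · n_b = 0.5 × 1.13 × 1.0 × 326 × 1 × 9 = 1658 kN.
Allowable strength R_n/Ω = 1658 / 1.5 = 1110 kN.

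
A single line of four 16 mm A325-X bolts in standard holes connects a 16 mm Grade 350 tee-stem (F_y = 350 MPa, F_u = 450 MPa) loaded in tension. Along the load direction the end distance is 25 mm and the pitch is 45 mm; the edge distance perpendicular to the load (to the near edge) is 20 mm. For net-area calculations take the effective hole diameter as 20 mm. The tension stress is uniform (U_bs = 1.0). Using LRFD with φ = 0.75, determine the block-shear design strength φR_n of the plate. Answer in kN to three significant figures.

Shear plane L_v = 25 + 3·45 = 160 mm; A_gv = 160 × 16 = 2560 mm².
A_nv = (160 − 3.5·20) × 16 = 1440 mm².
A_nt = (20 − 0.5·20) × 16 = 160 mm².
0.6 F_u A_nv = 388.8 kN; 0.6 F_y A_gv = 537.6 kN → shear rupture governs the shear term.
R_n = 388.8 + 1.0 × 450 × 160 / 1000 = 460.8 kN.
Design strength φR_n = 0.75 × 460.8 = 346 kN.

346 kN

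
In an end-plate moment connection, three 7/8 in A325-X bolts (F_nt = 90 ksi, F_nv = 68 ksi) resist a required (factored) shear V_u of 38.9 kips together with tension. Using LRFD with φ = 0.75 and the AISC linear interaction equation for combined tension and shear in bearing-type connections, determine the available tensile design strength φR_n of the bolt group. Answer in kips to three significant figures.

A_b = π·0.875²/4 = 0.6013 in²; f_rv = 38.9 / (3 × 0.6013) = 21.56 ksi.
F'_nt = 1.3 F_nt − (F_nt / φF_nv) f_rv = 1.3·90 − (90/(0.75·68))·21.56 = 78.95 ksi, capped at F_nt → F'_nt = 78.95 ksi.
R_n = F'_nt · A_b · n = 78.95 × 0.6013 × 3 = 142.4 kips.
Design strength φR_n = 0.75 × 142.4 = 107 kips.

107 kips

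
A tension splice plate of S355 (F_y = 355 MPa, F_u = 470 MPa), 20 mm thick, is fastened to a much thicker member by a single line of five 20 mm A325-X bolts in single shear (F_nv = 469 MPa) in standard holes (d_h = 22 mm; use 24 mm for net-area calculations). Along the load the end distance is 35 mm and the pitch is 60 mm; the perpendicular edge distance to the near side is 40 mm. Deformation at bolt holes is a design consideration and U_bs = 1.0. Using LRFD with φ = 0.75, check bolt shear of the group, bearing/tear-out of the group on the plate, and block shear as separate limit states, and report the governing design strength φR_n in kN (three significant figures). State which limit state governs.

553 kN (bolt shear governs)

Bolt shear: A_b = π·20²/4 = 314.2 mm²; R_n = 469 × 314.2 × 5 × 1 / 1000 = 736.7 kN → 0.75 × 736.7 = 553 kN.
Bearing: edge l_c = 24, r_n = 270.7 kN; interior l_c = 38, r_n = 428.6 kN; R_n = 270.7 + 4·428.6 = 1985 kN → 1490 kN.
Block shear: A_gv = 5500, A_nv = 3340, A_nt = 560 mm²; R_n = min(0.6F_uA_nv, 0.6F_yA_gv) + U_bs·F_u·A_nt = 1205 kN → 904 kN.
Bolt shear governs: 553 kN.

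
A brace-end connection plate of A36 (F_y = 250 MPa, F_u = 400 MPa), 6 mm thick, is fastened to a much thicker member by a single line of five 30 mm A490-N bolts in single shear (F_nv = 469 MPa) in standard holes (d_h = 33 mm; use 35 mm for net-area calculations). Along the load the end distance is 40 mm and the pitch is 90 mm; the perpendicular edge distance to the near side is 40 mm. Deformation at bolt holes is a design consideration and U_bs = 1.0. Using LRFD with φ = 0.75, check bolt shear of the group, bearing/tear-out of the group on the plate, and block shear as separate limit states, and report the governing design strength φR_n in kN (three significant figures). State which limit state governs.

302 kN (block shear governs)

Bolt shear: A_b = π·30²/4 = 706.9 mm²; R_n = 469 × 706.9 × 5 × 1 / 1000 = 1658 kN → 0.75 × 1658 = 1240 kN.
Bearing: edge l_c = 23.5, r_n = 67.68 kN; interior l_c = 57, r_n = 164.2 kN; R_n = 67.68 + 4·164.2 = 724.3 kN → 543 kN.
Block shear: A_gv = 2400, A_nv = 1455, A_nt = 135 mm²; R_n = min(0.6F_uA_nv, 0.6F_yA_gv) + U_bs·F_u·A_nt = 403.2 kN → 302 kN.
Block shear governs: 302 kN.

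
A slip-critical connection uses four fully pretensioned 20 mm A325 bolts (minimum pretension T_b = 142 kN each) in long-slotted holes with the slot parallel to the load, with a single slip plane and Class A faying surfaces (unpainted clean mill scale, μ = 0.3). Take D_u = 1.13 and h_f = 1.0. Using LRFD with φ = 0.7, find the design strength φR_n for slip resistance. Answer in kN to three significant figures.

R_n = μ · D_u · h_f · T_b · n_s · n_b = 0.3 × 1.13 × 1.0 × 142 × 1 × 4 = 192.6 kN.
Design strength φR_n = 0.7 × 192.6 = 135 kN.

135 kN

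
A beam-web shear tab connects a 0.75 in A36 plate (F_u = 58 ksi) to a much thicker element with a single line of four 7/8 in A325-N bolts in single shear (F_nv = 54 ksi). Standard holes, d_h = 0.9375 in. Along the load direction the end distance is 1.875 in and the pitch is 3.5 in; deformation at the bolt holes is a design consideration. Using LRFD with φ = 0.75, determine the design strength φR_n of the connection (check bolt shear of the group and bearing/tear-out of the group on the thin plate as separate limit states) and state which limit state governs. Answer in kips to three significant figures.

97.4 kips (bolt shear governs)

Bolt shear: A_b = π·0.875²/4 = 0.6013 in²; R_n = 54 × 0.6013 × 4 × 1 = 129.9 kips → 0.75 × 129.9 = 97.4 kips.
Bearing (1.2 l_c t F_u ≤ 2.4 d t F_u): upper limit = 2.4·0.875·0.75·58 = 91.35 kips.
  Edge l_c = 1.875 − 0.9375/2 = 1.406 → r_n = 73.41 kips; interior l_c = 3.5 − 0.9375 = 2.562 → r_n = 91.35 kips.
  R_n,bearing = 1·73.41 + 3·91.35 = 347.5 kips → 0.75 × 347.5 = 261 kips.
Bolt shear governs: 97.4 kips.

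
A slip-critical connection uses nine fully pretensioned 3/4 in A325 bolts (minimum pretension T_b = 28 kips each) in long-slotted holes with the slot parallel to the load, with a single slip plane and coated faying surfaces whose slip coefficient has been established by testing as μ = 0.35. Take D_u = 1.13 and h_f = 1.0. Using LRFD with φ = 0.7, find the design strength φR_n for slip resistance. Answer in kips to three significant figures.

R_n = μ · D_u · h_f · T_b · n_s · n_b = 0.35 × 1.13 × 1.0 × 28 × 1 × 9 = 99.67 kips.
Design strength φR_n = 0.7 × 99.67 = 69.8 kips.

69.8 kips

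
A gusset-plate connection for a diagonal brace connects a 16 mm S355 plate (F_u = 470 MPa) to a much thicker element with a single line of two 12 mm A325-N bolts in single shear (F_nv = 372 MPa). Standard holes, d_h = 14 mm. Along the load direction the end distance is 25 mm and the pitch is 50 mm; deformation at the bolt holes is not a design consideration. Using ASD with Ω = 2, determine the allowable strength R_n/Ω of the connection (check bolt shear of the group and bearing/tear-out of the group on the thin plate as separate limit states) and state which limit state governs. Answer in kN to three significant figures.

Bolt shear: A_b = π·12²/4 = 113.1 mm²; R_n = 372 × 113.1 × 2 × 1 / 1000 = 84.14 kN → 84.14 / 2 = 42.1 kN.
Bearing (1.5 l_c t F_u ≤ 3.0 d t F_u): upper limit = 3.0·12·16·470 / 1000 = 270.7 kN.
  Edge l_c = 25 − 14/2 = 18 → r_n = 203 kN; interior l_c = 50 − 14 = 36 → r_n = 270.7 kN.
  R_n,bearing = 1·203 + 1·270.7 = 473.8 kN → 473.8 / 2 = 237 kN.
Bolt shear governs: 42.1 kN.

42.1 kN (bolt shear governs)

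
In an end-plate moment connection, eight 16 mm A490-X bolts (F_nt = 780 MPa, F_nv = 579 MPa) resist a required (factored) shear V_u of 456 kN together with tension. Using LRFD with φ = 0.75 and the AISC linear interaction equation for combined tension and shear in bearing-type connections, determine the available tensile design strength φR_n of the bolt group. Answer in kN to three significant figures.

609 kN

A_b = π·16²/4 = 201.1 mm²; f_rv = 456 × 1000 / (8 × 201.1) = 283.5 MPa.
F'_nt = 1.3 F_nt − (F_nt / φF_nv) f_rv = 1.3·780 − (780/(0.75·579))·283.5 = 504.8 MPa, capped at F_nt → F'_nt = 504.8 MPa.
R_n = F'_nt · A_b · n = 504.8 × 201.1 × 8 / 1000 = 811.9 kN.
Design strength φR_n = 0.75 × 811.9 = 609 kN.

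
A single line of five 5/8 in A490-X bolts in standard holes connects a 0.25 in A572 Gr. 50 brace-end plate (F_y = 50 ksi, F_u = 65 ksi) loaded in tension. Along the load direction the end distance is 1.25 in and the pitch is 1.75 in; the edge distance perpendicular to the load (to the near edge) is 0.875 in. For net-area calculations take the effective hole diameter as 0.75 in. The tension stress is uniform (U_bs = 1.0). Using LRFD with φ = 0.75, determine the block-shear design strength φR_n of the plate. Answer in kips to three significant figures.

Shear plane L_v = 1.25 + 4·1.75 = 8.25 in; A_gv = 8.25 × 0.25 = 2.062 in².
A_nv = (8.25 − 4.5·0.75) × 0.25 = 1.219 in².
A_nt = (0.875 − 0.5·0.75) × 0.25 = 0.125 in².
0.6 F_u A_nv = 47.53 kips; 0.6 F_y A_gv = 61.88 kips → shear rupture governs the shear term.
R_n = 47.53 + 1.0 × 65 × 0.125 = 55.66 kips.
Design strength φR_n = 0.75 × 55.66 = 41.7 kips.

41.7 kips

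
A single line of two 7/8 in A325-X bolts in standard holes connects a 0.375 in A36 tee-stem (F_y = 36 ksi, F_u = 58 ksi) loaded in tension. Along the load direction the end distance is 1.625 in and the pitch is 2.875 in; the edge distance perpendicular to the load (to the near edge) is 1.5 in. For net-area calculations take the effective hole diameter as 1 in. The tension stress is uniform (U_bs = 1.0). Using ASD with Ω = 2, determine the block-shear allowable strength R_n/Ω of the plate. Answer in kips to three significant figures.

29.1 kips

Shear plane L_v = 1.625 + 1·2.875 = 4.5 in; A_gv = 4.5 × 0.375 = 1.688 in².
A_nv = (4.5 − 1.5·1) × 0.375 = 1.125 in².
A_nt = (1.5 − 0.5·1) × 0.375 = 0.375 in².
0.6 F_u A_nv = 39.15 kips; 0.6 F_y A_gv = 36.45 kips → shear yielding governs the shear term.
R_n = 36.45 + 1.0 × 58 × 0.375 = 58.2 kips.
Allowable strength R_n/Ω = 58.2 / 2 = 29.1 kips.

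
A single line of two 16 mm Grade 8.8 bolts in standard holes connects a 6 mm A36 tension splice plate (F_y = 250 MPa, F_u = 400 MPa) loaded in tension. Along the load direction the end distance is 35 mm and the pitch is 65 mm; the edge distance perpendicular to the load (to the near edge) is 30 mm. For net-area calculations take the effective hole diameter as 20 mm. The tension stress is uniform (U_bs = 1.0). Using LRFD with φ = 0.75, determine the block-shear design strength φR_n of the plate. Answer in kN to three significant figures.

104 kN

Shear plane L_v = 35 + 1·65 = 100 mm; A_gv = 100 × 6 = 600 mm².
A_nv = (100 − 1.5·20) × 6 = 420 mm².
A_nt = (30 − 0.5·20) × 6 = 120 mm².
0.6 F_u A_nv = 100.8 kN; 0.6 F_y A_gv = 90 kN → shear yielding governs the shear term.
R_n = 90 + 1.0 × 400 × 120 / 1000 = 138 kN.
Design strength φR_n = 0.75 × 138 = 104 kN.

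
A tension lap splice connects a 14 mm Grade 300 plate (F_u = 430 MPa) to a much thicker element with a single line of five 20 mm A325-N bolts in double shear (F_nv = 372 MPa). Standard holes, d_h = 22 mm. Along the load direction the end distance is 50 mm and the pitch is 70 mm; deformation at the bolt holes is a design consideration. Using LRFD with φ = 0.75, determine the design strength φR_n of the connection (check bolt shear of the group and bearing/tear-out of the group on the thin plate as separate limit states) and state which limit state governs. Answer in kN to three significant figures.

877 kN (bolt shear governs)

Bolt shear: A_b = π·20²/4 = 314.2 mm²; R_n = 372 × 314.2 × 5 × 2 / 1000 = 1169 kN → 0.75 × 1169 = 877 kN.
Bearing (1.2 l_c t F_u ≤ 2.4 d t F_u): upper limit = 2.4·20·14·430 / 1000 = 289 kN.
  Edge l_c = 50 − 22/2 = 39 → r_n = 281.7 kN; interior l_c = 70 − 22 = 48 → r_n = 289 kN.
  R_n,bearing = 1·281.7 + 4·289 = 1438 kN → 0.75 × 1438 = 1080 kN.
Bolt shear governs: 877 kN.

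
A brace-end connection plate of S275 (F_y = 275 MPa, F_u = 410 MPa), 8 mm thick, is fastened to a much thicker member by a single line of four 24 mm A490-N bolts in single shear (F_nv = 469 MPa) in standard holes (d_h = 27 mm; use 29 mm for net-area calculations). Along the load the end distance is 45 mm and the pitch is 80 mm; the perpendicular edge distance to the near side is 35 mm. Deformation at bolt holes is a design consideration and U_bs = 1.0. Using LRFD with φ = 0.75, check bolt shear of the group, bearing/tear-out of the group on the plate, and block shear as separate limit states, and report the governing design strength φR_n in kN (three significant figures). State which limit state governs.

321 kN (block shear governs)

Bolt shear: A_b = π·24²/4 = 452.4 mm²; R_n = 469 × 452.4 × 4 × 1 / 1000 = 848.7 kN → 0.75 × 848.7 = 637 kN.
Bearing: edge l_c = 31.5, r_n = 124 kN; interior l_c = 53, r_n = 188.9 kN; R_n = 124 + 3·188.9 = 690.8 kN → 518 kN.
Block shear: A_gv = 2280, A_nv = 1468, A_nt = 164 mm²; R_n = min(0.6F_uA_nv, 0.6F_yA_gv) + U_bs·F_u·A_nt = 428.4 kN → 321 kN.
Block shear governs: 321 kN.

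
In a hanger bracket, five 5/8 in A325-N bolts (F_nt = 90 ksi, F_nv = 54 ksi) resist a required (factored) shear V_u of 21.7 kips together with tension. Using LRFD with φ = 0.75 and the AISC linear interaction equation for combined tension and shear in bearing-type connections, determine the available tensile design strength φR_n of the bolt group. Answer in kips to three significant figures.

98.4 kips

A_b = π·0.625²/4 = 0.3068 in²; f_rv = 21.7 / (5 × 0.3068) = 14.15 ksi.
F'_nt = 1.3 F_nt − (F_nt / φF_nv) f_rv = 1.3·90 − (90/(0.75·54))·14.15 = 85.56 ksi, capped at F_nt → F'_nt = 85.56 ksi.
R_n = F'_nt · A_b · n = 85.56 × 0.3068 × 5 = 131.3 kips.
Design strength φR_n = 0.75 × 131.3 = 98.4 kips.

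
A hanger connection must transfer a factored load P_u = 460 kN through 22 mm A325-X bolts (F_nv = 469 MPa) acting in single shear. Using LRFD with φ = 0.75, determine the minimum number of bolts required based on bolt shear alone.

4 bolts

A_b = π·22²/4 = 380.1 mm².
Per-bolt design strength φR_n = 0.75 × 469 × 380.1 × 1 / 1000 = 133.7 kN.
n ≥ 460 / 133.7 = 3.44 → use 4 bolts.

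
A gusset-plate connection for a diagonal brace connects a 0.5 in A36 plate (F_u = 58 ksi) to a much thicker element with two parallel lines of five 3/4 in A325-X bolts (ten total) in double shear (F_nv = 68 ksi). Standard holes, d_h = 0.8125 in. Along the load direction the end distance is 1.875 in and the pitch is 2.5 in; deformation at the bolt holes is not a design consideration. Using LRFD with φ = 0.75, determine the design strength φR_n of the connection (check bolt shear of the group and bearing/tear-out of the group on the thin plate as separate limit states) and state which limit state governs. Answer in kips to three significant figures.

Bolt shear: A_b = π·0.75²/4 = 0.4418 in²; R_n = 68 × 0.4418 × 10 × 2 = 600.8 kips → 0.75 × 600.8 = 451 kips.
Bearing (1.5 l_c t F_u ≤ 3.0 d t F_u): upper limit = 3.0·0.75·0.5·58 = 65.25 kips.
  Edge l_c = 1.875 − 0.8125/2 = 1.469 → r_n = 63.89 kips; interior l_c = 2.5 − 0.8125 = 1.688 → r_n = 65.25 kips.
  R_n,bearing = 2·63.89 + 8·65.25 = 649.8 kips → 0.75 × 649.8 = 487 kips.
Bolt shear governs: 451 kips.

451 kips (bolt shear governs)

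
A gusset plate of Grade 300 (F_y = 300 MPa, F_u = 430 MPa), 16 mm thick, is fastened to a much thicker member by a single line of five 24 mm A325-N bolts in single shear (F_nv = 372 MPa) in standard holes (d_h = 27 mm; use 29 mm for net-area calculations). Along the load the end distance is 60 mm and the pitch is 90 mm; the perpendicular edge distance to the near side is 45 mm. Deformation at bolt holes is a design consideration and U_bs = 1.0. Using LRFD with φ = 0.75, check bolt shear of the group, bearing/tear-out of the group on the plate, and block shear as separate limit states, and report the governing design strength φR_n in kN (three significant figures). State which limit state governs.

Bolt shear: A_b = π·24²/4 = 452.4 mm²; R_n = 372 × 452.4 × 5 × 1 / 1000 = 841.4 kN → 0.75 × 841.4 = 631 kN.
Bearing: edge l_c = 46.5, r_n = 383.9 kN; interior l_c = 63, r_n = 396.3 kN; R_n = 383.9 + 4·396.3 = 1969 kN → 1480 kN.
Block shear: A_gv = 6720, A_nv = 4632, A_nt = 488 mm²; R_n = min(0.6F_uA_nv, 0.6F_yA_gv) + U_bs·F_u·A_nt = 1405 kN → 1050 kN.
Bolt shear governs: 631 kN.

631 kN (bolt shear governs)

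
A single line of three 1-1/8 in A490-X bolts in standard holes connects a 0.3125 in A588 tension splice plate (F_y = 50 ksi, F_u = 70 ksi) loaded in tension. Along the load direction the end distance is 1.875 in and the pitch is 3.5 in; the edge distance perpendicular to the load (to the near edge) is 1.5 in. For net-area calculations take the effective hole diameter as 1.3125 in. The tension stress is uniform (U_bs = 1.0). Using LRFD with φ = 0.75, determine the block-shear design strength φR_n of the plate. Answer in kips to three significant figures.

68.9 kips

Shear plane L_v = 1.875 + 2·3.5 = 8.875 in; A_gv = 8.875 × 0.3125 = 2.773 in².
A_nv = (8.875 − 2.5·1.3125) × 0.3125 = 1.748 in².
A_nt = (1.5 − 0.5·1.3125) × 0.3125 = 0.2637 in².
0.6 F_u A_nv = 73.42 kips; 0.6 F_y A_gv = 83.2 kips → shear rupture governs the shear term.
R_n = 73.42 + 1.0 × 70 × 0.2637 = 91.88 kips.
Design strength φR_n = 0.75 × 91.88 = 68.9 kips.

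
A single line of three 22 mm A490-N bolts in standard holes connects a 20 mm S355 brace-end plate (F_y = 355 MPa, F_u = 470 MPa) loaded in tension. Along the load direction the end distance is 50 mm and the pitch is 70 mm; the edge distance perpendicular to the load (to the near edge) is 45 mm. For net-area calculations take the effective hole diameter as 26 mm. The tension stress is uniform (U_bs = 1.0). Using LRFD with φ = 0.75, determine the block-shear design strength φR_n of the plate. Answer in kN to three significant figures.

754 kN

Shear plane L_v = 50 + 2·70 = 190 mm; A_gv = 190 × 20 = 3800 mm².
A_nv = (190 − 2.5·26) × 20 = 2500 mm².
A_nt = (45 − 0.5·26) × 20 = 640 mm².
0.6 F_u A_nv = 705 kN; 0.6 F_y A_gv = 809.4 kN → shear rupture governs the shear term.
R_n = 705 + 1.0 × 470 × 640 / 1000 = 1006 kN.
Design strength φR_n = 0.75 × 1006 = 754 kN.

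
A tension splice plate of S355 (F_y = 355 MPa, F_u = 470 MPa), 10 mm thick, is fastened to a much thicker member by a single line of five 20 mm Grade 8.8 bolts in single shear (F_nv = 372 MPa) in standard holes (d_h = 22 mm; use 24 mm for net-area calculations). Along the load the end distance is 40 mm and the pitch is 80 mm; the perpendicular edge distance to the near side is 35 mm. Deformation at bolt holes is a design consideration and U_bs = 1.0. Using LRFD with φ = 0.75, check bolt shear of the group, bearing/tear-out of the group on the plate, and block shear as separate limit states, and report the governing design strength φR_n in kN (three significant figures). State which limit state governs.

438 kN (bolt shear governs)

Bolt shear: A_b = π·20²/4 = 314.2 mm²; R_n = 372 × 314.2 × 5 × 1 / 1000 = 584.3 kN → 0.75 × 584.3 = 438 kN.
Bearing: edge l_c = 29, r_n = 163.6 kN; interior l_c = 58, r_n = 225.6 kN; R_n = 163.6 + 4·225.6 = 1066 kN → 799 kN.
Block shear: A_gv = 3600, A_nv = 2520, A_nt = 230 mm²; R_n = min(0.6F_uA_nv, 0.6F_yA_gv) + U_bs·F_u·A_nt = 818.7 kN → 614 kN.
Bolt shear governs: 438 kN.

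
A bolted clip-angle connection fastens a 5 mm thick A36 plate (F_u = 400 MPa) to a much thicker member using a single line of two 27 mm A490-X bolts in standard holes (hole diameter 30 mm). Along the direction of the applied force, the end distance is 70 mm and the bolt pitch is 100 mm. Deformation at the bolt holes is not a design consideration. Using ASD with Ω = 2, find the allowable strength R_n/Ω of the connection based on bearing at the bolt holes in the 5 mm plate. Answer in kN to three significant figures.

Per bolt r_n = 1.5 l_c t F_u ≤ 3.0 d t F_u; upper limit = 3.0 × 27 × 5 × 400 / 1000 = 162 kN.
Edge bolt: l_c = 70 − 30/2 = 55 mm → 1.5 × 55 × 5 × 400 / 1000 = 165 → r_n = 162 kN.
Interior bolts: l_c = 100 − 30 = 70 mm → 1.5 × 70 × 5 × 400 / 1000 = 210 → r_n = 162 kN.
R_n = 1 × 162 + 1 × 162 = 324 kN.
Allowable strength R_n/Ω = 324 / 2 = 162 kN.

162 kN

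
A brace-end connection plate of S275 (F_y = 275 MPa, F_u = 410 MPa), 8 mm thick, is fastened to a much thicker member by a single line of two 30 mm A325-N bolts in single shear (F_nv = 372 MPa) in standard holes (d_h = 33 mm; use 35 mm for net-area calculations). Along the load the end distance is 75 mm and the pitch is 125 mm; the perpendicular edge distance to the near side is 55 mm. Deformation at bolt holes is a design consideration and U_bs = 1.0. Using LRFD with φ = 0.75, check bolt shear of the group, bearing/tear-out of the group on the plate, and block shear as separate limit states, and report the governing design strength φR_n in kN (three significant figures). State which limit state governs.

290 kN (block shear governs)

Bolt shear: A_b = π·30²/4 = 706.9 mm²; R_n = 372 × 706.9 × 2 × 1 / 1000 = 525.9 kN → 0.75 × 525.9 = 394 kN.
Bearing: edge l_c = 58.5, r_n = 230.3 kN; interior l_c = 92, r_n = 236.2 kN; R_n = 230.3 + 1·236.2 = 466.4 kN → 350 kN.
Block shear: A_gv = 1600, A_nv = 1180, A_nt = 300 mm²; R_n = min(0.6F_uA_nv, 0.6F_yA_gv) + U_bs·F_u·A_nt = 387 kN → 290 kN.
Block shear governs: 290 kN.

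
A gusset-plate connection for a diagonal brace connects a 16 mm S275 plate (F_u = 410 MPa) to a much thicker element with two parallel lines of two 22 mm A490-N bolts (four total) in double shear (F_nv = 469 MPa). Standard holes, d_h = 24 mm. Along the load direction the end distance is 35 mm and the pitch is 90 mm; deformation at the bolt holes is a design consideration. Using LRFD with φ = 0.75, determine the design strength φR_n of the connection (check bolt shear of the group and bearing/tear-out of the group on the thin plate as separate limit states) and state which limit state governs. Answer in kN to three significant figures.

791 kN (bearing governs)

Bolt shear: A_b = π·22²/4 = 380.1 mm²; R_n = 469 × 380.1 × 4 × 2 / 1000 = 1426 kN → 0.75 × 1426 = 1070 kN.
Bearing (1.2 l_c t F_u ≤ 2.4 d t F_u): upper limit = 2.4·22·16·410 / 1000 = 346.4 kN.
  Edge l_c = 35 − 24/2 = 23 → r_n = 181.1 kN; interior l_c = 90 − 24 = 66 → r_n = 346.4 kN.
  R_n,bearing = 2·181.1 + 2·346.4 = 1055 kN → 0.75 × 1055 = 791 kN.
Bearing governs: 791 kN.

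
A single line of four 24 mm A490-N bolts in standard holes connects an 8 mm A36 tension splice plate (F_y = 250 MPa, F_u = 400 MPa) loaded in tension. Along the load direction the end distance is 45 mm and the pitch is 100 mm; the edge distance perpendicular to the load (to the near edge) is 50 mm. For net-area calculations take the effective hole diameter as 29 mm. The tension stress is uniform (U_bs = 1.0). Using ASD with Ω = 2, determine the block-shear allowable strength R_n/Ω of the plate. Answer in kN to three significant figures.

264 kN

Shear plane L_v = 45 + 3·100 = 345 mm; A_gv = 345 × 8 = 2760 mm².
A_nv = (345 − 3.5·29) × 8 = 1948 mm².
A_nt = (50 − 0.5·29) × 8 = 284 mm².
0.6 F_u A_nv = 467.5 kN; 0.6 F_y A_gv = 414 kN → shear yielding governs the shear term.
R_n = 414 + 1.0 × 400 × 284 / 1000 = 527.6 kN.
Allowable strength R_n/Ω = 527.6 / 2 = 264 kN.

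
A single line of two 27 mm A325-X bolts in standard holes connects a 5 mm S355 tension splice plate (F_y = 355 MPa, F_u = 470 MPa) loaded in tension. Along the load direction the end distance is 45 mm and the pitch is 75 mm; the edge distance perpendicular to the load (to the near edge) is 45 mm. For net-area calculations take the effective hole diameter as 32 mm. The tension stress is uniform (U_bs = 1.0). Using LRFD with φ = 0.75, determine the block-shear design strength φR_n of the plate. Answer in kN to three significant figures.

127 kN

Shear plane L_v = 45 + 1·75 = 120 mm; A_gv = 120 × 5 = 600 mm².
A_nv = (120 − 1.5·32) × 5 = 360 mm².
A_nt = (45 − 0.5·32) × 5 = 145 mm².
0.6 F_u A_nv = 101.5 kN; 0.6 F_y A_gv = 127.8 kN → shear rupture governs the shear term.
R_n = 101.5 + 1.0 × 470 × 145 / 1000 = 169.7 kN.
Design strength φR_n = 0.75 × 169.7 = 127 kN.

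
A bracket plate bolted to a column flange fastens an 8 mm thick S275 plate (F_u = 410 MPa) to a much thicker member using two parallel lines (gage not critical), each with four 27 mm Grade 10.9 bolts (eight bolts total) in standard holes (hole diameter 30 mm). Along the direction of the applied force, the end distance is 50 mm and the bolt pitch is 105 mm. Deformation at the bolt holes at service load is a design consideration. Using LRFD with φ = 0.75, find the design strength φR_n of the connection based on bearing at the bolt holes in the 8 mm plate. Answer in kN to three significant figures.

Per bolt r_n = 1.2 l_c t F_u ≤ 2.4 d t F_u; upper limit = 2.4 × 27 × 8 × 410 / 1000 = 212.5 kN.
Edge bolt: l_c = 50 − 30/2 = 35 mm → 1.2 × 35 × 8 × 410 / 1000 = 137.8 → r_n = 137.8 kN.
Interior bolts: l_c = 105 − 30 = 75 mm → 1.2 × 75 × 8 × 410 / 1000 = 295.2 → r_n = 212.5 kN.
R_n = 2 × 137.8 + 6 × 212.5 = 1551 kN.
Design strength φR_n = 0.75 × 1551 = 1160 kN.

1160 kN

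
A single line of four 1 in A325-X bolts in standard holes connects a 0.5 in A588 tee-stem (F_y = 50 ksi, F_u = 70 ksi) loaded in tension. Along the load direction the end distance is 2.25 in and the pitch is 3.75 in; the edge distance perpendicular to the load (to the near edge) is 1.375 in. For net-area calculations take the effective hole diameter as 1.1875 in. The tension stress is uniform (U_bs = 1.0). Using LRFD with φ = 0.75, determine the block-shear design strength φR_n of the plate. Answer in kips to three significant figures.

168 kips

Shear plane L_v = 2.25 + 3·3.75 = 13.5 in; A_gv = 13.5 × 0.5 = 6.75 in².
A_nv = (13.5 − 3.5·1.1875) × 0.5 = 4.672 in².
A_nt = (1.375 − 0.5·1.1875) × 0.5 = 0.3906 in².
0.6 F_u A_nv = 196.2 kips; 0.6 F_y A_gv = 202.5 kips → shear rupture governs the shear term.
R_n = 196.2 + 1.0 × 70 × 0.3906 = 223.6 kips.
Design strength φR_n = 0.75 × 223.6 = 168 kips.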